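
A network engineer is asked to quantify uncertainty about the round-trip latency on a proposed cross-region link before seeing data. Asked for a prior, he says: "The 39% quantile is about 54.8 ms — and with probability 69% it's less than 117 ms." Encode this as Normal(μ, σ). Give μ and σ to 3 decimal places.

μ = 77.213, σ = 80.241

For Normal(μ,σ), the p-quantile is μ + z_p·σ. Here z_{0.39} = -0.2793, z_{0.69} = 0.4959.
So 54.8 = μ − 0.2793σ and 117 = μ + 0.4959σ.
Subtracting: σ = (117 − 54.8)/(0.4959 − (-0.2793)) = 80.241.
Then μ = 54.8 − (-0.2793)·80.241 = 77.213.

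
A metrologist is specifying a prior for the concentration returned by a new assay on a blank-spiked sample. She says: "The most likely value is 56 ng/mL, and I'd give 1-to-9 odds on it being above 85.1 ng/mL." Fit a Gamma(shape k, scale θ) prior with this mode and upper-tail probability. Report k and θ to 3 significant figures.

k ≈ 11.6, θ ≈ 5.26

Gamma(k,θ) with k>1 has mode (k−1)θ, so θ = 56/(k−1).
Need P(X < 85.1) = 0.9 with θ tied to k this way. Start at k = 2, θ = 56: P(X<85.1) ≈ 0.449.
Too low — raise k to concentrate. Iterating converges to k ≈ 11.6.
Then θ = 56/(11.6−1) ≈ 5.26.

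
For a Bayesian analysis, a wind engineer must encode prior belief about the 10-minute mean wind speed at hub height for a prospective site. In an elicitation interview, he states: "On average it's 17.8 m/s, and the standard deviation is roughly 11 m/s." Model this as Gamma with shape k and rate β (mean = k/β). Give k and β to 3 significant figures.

For Gamma(k, rate β): mean = k/β, variance = k/β², so CV = 1/√k.
CV = SD/mean = 11/17.8 = 0.618, hence k = 1/CV² = 2.62.
Then β = k/mean = 2.62/17.8 = 0.147.

k ≈ 2.62, β ≈ 0.147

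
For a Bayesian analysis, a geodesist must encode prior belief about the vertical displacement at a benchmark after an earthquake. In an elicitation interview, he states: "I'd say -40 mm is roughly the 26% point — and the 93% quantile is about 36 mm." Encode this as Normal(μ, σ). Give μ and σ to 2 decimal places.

μ = -16.93, σ = 35.86

For Normal(μ,σ), the p-quantile is μ + z_p·σ. Here z_{0.26} = -0.6433, z_{0.93} = 1.476.
So -40 = μ − 0.6433σ and 36 = μ + 1.476σ.
Subtracting: σ = (36 − -40)/(1.476 − (-0.6433)) = 35.86.
Then μ = -40 − (-0.6433)·35.86 = -16.93.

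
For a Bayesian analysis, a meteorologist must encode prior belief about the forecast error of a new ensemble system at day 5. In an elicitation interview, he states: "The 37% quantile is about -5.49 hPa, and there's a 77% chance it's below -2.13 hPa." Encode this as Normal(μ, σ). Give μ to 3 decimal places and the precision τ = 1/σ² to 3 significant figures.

μ = -4.449, τ = 0.102

The p-quantile of Normal(μ,σ) is μ + z_p·σ, with z_{0.37} = -0.3319 and z_{0.77} = 0.7388.
Eliminate σ: μ = (z₂·x₁ − z₁·x₂)/(z₂ − z₁) = (0.7388·-5.49 − (-0.3319)·-2.13)/1.071 = -4.449.
Then σ = (x₂ − x₁)/(z₂ − z₁) = (-2.13 − -5.49)/1.071 = 3.138.
Precision τ = 1/σ² = 1/3.138² = 0.102.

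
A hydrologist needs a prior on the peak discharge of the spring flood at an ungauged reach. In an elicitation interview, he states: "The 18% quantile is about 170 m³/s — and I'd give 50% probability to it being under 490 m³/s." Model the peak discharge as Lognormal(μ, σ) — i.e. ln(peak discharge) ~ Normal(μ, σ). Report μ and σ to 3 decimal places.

If T ~ Lognormal(μ,σ) then ln T ~ Normal(μ,σ), so the p-quantile of ln T is μ + z_p·σ.
ln(170) = 5.136 and ln(490) = 6.194; z_{0.18} = -0.9154, z_{0.5} = 0.
σ = (6.194 − 5.136)/(0 − (-0.9154)) = 1.156.
μ = 5.136 − (-0.9154)·1.156 = 6.194.

μ ≈ 6.194, σ ≈ 1.156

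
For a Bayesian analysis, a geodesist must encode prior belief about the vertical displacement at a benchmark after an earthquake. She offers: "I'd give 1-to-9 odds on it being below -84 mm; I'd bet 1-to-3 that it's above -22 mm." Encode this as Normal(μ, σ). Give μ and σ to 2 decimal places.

The p-quantile of Normal(μ,σ) is μ + z_p·σ, with z_{0.1} = -1.282 and z_{0.75} = 0.6745.
Eliminate σ: μ = (z₂·x₁ − z₁·x₂)/(z₂ − z₁) = (0.6745·-84 − (-1.282)·-22)/1.956 = -43.38.
Then σ = (x₂ − x₁)/(z₂ − z₁) = (-22 − -84)/1.956 = 31.70.

μ = -43.38, σ = 31.70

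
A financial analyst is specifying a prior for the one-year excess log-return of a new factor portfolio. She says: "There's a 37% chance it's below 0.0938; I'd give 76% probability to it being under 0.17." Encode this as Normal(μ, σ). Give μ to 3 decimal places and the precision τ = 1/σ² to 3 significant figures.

μ = 0.118, τ = 186

The p-quantile of Normal(μ,σ) is μ + z_p·σ, with z_{0.37} = -0.3319 and z_{0.76} = 0.7063.
Eliminate σ: μ = (z₂·x₁ − z₁·x₂)/(z₂ − z₁) = (0.7063·0.0938 − (-0.3319)·0.17)/1.038 = 0.118.
Then σ = (x₂ − x₁)/(z₂ − z₁) = (0.17 − 0.0938)/1.038 = 0.073.
Precision τ = 1/σ² = 1/0.0734² = 186.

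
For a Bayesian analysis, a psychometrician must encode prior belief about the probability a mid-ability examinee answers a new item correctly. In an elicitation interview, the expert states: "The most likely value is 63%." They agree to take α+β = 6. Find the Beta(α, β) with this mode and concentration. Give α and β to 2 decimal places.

For α,β > 1 the Beta mode is (α−1)/(α+β−2). With α+β = 6, the mode is (α−1)/4.
Set (α−1)/4 = 0.63 → α = 1 + 0.63·4 = 3.52.
β = 6 − α = 2.48.

α = 3.52, β = 2.48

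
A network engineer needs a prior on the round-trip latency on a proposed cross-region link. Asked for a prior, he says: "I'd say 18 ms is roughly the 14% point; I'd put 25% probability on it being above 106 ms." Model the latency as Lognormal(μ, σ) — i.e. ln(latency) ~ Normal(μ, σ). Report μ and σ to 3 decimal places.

μ ≈ 3.982, σ ≈ 1.010

If T ~ Lognormal(μ,σ) then ln T ~ Normal(μ,σ), so the p-quantile of ln T is μ + z_p·σ.
ln(18) = 2.89 and ln(106) = 4.663; z_{0.14} = -1.08, z_{0.75} = 0.6745.
σ = (4.663 − 2.89)/(0.6745 − (-1.08)) = 1.010.
μ = 2.89 − (-1.08)·1.010 = 3.982.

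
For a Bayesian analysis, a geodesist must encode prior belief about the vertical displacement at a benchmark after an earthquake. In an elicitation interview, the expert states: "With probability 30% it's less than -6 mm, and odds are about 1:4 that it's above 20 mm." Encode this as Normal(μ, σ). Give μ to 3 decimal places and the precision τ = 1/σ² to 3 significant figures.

For Normal(μ,σ), the p-quantile is μ + z_p·σ. Here z_{0.3} = -0.5244, z_{0.8} = 0.8416.
So -6 = μ − 0.5244σ and 20 = μ + 0.8416σ.
Subtracting: σ = (20 − -6)/(0.8416 − (-0.5244)) = 19.033.
Then μ = -6 − (-0.5244)·19.033 = 3.981.
Precision τ = 1/σ² = 1/19.03² = 0.00276.

μ = 3.981, τ = 0.00276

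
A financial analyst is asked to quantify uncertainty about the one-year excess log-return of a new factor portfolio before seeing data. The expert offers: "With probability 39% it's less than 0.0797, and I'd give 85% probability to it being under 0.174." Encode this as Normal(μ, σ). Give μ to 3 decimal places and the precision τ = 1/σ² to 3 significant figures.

The p-quantile of Normal(μ,σ) is μ + z_p·σ, with z_{0.39} = -0.2793 and z_{0.85} = 1.036.
Eliminate σ: μ = (z₂·x₁ − z₁·x₂)/(z₂ − z₁) = (1.036·0.0797 − (-0.2793)·0.174)/1.316 = 0.100.
Then σ = (x₂ − x₁)/(z₂ − z₁) = (0.174 − 0.0797)/1.316 = 0.072.
Precision τ = 1/σ² = 1/0.07167² = 195.

μ = 0.100, τ = 195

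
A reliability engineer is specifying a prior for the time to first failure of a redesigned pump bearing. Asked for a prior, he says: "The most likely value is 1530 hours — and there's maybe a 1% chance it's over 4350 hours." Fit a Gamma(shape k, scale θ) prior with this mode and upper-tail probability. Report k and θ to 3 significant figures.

k ≈ 5.18, θ ≈ 366

Gamma(k,θ) with k>1 has mode (k−1)θ, so θ = 1530/(k−1).
Need P(X < 4350) = 0.99 with θ tied to k this way. Start at k = 2, θ = 1530: P(X<4350) ≈ 0.776.
Too low — raise k to concentrate. Iterating converges to k ≈ 5.18.
Then θ = 1530/(5.18−1) ≈ 366.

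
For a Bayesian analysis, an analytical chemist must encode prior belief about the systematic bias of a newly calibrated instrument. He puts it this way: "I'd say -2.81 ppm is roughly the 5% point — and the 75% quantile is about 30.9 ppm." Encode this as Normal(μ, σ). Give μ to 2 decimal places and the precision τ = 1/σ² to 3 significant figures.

For Normal(μ,σ), the p-quantile is μ + z_p·σ. Here z_{0.05} = -1.645, z_{0.75} = 0.6745.
So -2.81 = μ − 1.645σ and 30.9 = μ + 0.6745σ.
Subtracting: σ = (30.9 − -2.81)/(0.6745 − (-1.645)) = 14.53.
Then μ = -2.81 − (-1.645)·14.53 = 21.10.
Precision τ = 1/σ² = 1/14.53² = 0.00473.

μ = 21.10, τ = 0.00473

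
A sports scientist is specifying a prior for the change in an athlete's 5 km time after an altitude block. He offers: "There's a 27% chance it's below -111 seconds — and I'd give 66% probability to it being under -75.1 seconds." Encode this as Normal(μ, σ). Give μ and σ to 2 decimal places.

The p-quantile of Normal(μ,σ) is μ + z_p·σ, with z_{0.27} = -0.6128 and z_{0.66} = 0.4125.
Eliminate σ: μ = (z₂·x₁ − z₁·x₂)/(z₂ − z₁) = (0.4125·-111 − (-0.6128)·-75.1)/1.025 = -89.54.
Then σ = (x₂ − x₁)/(z₂ − z₁) = (-75.1 − -111)/1.025 = 35.01.

μ = -89.54, σ = 35.01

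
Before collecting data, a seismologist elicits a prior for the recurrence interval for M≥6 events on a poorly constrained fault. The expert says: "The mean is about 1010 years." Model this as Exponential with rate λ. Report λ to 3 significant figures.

Exponential mean = 1/λ, so λ = 1/1010.0 = 0.00099.

λ ≈ 0.00099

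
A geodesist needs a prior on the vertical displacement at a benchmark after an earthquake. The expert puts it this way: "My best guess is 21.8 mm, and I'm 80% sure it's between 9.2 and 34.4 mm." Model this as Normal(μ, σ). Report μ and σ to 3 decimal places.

μ = 21.800, σ = 9.832

A symmetric 80% interval runs μ ± z·σ with z = 1.282.
Half-width = 12.6, so σ = 12.6/1.282 = 9.832.
μ is the stated best guess, 21.800.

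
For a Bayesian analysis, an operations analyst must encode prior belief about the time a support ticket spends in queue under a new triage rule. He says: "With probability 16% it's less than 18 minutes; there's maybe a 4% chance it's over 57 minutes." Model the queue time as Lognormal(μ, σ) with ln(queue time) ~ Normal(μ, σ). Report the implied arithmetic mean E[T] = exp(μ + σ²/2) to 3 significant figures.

If T ~ Lognormal(μ,σ) then ln T ~ Normal(μ,σ), so the p-quantile of ln T is μ + z_p·σ.
ln(18) = 2.89 and ln(57) = 4.043; z_{0.16} = -0.9945, z_{0.96} = 1.751.
σ = (4.043 − 2.89)/(1.751 − (-0.9945)) = 0.420.
μ = 2.89 − (-0.9945)·0.420 = 3.308.
E[T] = exp(μ + σ²/2) = exp(3.308 + 0.0882) = 29.8 minutes.

E[T] ≈ 29.8 minutes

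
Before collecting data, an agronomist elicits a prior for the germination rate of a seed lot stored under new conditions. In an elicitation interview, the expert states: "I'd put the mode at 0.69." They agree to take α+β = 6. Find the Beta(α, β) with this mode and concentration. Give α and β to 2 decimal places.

α = 3.76, β = 2.24

For α,β > 1 the Beta mode is (α−1)/(α+β−2). With α+β = 6, the mode is (α−1)/4.
Set (α−1)/4 = 0.69 → α = 1 + 0.69·4 = 3.76.
β = 6 − α = 2.24.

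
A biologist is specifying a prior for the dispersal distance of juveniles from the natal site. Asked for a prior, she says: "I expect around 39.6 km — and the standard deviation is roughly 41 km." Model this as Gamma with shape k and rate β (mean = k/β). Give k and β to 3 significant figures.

k ≈ 0.933, β ≈ 0.0236

For Gamma(k, rate β): mean = k/β, variance = k/β², so CV = 1/√k.
CV = SD/mean = 41/39.6 = 1.035, hence k = 1/CV² = 0.933.
Then β = k/mean = 0.933/39.6 = 0.0236.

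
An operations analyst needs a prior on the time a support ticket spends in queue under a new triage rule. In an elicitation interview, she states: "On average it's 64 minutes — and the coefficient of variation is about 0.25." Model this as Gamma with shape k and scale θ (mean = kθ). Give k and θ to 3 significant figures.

For Gamma(k, scale θ): mean = kθ, variance = kθ², so CV = 1/√k.
CV = 0.25, hence k = 1/CV² = 16.
Then θ = mean/k = 64/16 = 4.

k ≈ 16, θ ≈ 4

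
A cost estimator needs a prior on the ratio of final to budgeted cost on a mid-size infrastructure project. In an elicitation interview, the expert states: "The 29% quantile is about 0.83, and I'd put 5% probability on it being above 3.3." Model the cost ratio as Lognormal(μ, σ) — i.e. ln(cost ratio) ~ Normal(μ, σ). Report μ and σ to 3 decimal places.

If T ~ Lognormal(μ,σ) then ln T ~ Normal(μ,σ), so the p-quantile of ln T is μ + z_p·σ.
ln(0.83) = -0.1863 and ln(3.3) = 1.194; z_{0.29} = -0.5534, z_{0.95} = 1.645.
σ = (1.194 − -0.1863)/(1.645 − (-0.5534)) = 0.628.
μ = -0.1863 − (-0.5534)·0.628 = 0.161.

μ ≈ 0.161, σ ≈ 0.628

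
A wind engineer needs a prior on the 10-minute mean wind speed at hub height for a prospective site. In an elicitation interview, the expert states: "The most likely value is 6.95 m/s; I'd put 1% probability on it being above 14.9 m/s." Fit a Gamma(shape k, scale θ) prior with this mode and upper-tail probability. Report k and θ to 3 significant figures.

Gamma(k,θ) with k>1 has mode (k−1)θ, so θ = 6.95/(k−1).
Need P(X < 14.9) = 0.99 with θ tied to k this way. Start at k = 2, θ = 6.95: P(X<14.9) ≈ 0.632.
Too low — raise k to concentrate. Iterating converges to k ≈ 9.33.
Then θ = 6.95/(9.33−1) ≈ 0.834.

k ≈ 9.33, θ ≈ 0.834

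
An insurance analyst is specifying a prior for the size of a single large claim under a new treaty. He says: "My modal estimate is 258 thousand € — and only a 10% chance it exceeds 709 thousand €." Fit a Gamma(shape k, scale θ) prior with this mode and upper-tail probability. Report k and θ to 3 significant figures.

k ≈ 2.87, θ ≈ 138

Gamma(k,θ) with k>1 has mode (k−1)θ, so θ = 258/(k−1).
Need P(X < 709) = 0.9 with θ tied to k this way. Start at k = 2, θ = 258: P(X<709) ≈ 0.760.
Too low — raise k to concentrate. Iterating converges to k ≈ 2.87.
Then θ = 258/(2.87−1) ≈ 138.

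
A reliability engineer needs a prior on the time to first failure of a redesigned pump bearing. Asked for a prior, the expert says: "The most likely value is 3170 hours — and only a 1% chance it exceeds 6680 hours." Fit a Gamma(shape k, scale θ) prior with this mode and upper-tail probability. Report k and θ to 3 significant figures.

Gamma(k,θ) with k>1 has mode (k−1)θ, so θ = 3170/(k−1).
Need P(X < 6680) = 0.99 with θ tied to k this way. Start at k = 2, θ = 3170: P(X<6680) ≈ 0.622.
Too low — raise k to concentrate. Iterating converges to k ≈ 9.75.
Then θ = 3170/(9.75−1) ≈ 362.

k ≈ 9.75, θ ≈ 362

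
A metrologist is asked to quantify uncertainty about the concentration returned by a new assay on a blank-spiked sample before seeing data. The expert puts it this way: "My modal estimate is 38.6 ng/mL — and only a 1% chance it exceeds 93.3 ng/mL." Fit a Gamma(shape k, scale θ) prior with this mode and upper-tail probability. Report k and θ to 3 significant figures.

Gamma(k,θ) with k>1 has mode (k−1)θ, so θ = 38.6/(k−1).
Need P(X < 93.3) = 0.99 with θ tied to k this way. Start at k = 2, θ = 38.6: P(X<93.3) ≈ 0.695.
Too low — raise k to concentrate. Iterating converges to k ≈ 7.07.
Then θ = 38.6/(7.07−1) ≈ 6.36.

k ≈ 7.07, θ ≈ 6.36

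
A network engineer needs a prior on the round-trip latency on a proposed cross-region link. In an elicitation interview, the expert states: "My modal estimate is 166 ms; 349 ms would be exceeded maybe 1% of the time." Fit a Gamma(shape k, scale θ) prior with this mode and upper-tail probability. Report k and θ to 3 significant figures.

k ≈ 9.81, θ ≈ 18.8

Gamma(k,θ) with k>1 has mode (k−1)θ, so θ = 166/(k−1).
Need P(X < 349) = 0.99 with θ tied to k this way. Start at k = 2, θ = 166: P(X<349) ≈ 0.621.
Too low — raise k to concentrate. Iterating converges to k ≈ 9.81.
Then θ = 166/(9.81−1) ≈ 18.8.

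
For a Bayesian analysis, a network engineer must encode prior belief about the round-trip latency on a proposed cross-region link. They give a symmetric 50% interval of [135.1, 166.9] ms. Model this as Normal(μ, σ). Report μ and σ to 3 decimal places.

μ = 151.000, σ = 23.573

A symmetric 50% interval runs μ ± z·σ with z = 0.6745.
Half-width = 15.9, so σ = 15.9/0.6745 = 23.573.
μ is the interval midpoint, 151.000.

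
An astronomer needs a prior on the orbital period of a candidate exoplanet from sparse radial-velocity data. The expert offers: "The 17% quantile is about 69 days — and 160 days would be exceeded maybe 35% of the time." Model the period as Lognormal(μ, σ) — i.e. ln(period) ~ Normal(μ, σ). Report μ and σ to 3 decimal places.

If T ~ Lognormal(μ,σ) then ln T ~ Normal(μ,σ), so the p-quantile of ln T is μ + z_p·σ.
ln(69) = 4.234 and ln(160) = 5.075; z_{0.17} = -0.9542, z_{0.65} = 0.3853.
σ = (5.075 − 4.234)/(0.3853 − (-0.9542)) = 0.628.
μ = 4.234 − (-0.9542)·0.628 = 4.833.

μ ≈ 4.833, σ ≈ 0.628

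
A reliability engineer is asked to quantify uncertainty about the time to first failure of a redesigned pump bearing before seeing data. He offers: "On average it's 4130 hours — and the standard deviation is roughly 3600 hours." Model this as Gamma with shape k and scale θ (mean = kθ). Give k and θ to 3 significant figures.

k ≈ 1.32, θ ≈ 3140

For Gamma(k, scale θ): mean = kθ, variance = kθ², so CV = 1/√k.
CV = SD/mean = 3600/4130 = 0.8717, hence k = 1/CV² = 1.32.
Then θ = mean/k = 4130/1.32 = 3140.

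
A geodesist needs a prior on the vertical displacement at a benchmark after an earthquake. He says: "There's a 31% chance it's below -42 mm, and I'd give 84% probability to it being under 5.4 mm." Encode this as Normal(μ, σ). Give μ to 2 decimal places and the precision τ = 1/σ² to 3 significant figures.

For Normal(μ,σ), the p-quantile is μ + z_p·σ. Here z_{0.31} = -0.4959, z_{0.84} = 0.9945.
So -42 = μ − 0.4959σ and 5.4 = μ + 0.9945σ.
Subtracting: σ = (5.4 − -42)/(0.9945 − (-0.4959)) = 31.81.
Then μ = -42 − (-0.4959)·31.81 = -26.23.
Precision τ = 1/σ² = 1/31.81² = 0.000989.

μ = -26.23, τ = 0.000989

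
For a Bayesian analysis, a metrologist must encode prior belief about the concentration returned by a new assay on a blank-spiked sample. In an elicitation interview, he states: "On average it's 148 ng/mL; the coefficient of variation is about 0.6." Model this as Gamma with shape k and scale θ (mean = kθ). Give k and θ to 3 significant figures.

k ≈ 2.78, θ ≈ 53.3

For Gamma(k, scale θ): mean = kθ, variance = kθ², so CV = 1/√k.
CV = 0.6, hence k = 1/CV² = 2.78.
Then θ = mean/k = 148/2.78 = 53.3.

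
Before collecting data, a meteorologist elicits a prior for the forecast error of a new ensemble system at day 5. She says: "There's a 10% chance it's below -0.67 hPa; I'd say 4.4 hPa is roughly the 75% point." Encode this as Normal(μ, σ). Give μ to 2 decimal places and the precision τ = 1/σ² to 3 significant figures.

μ = 2.65, τ = 0.149

The p-quantile of Normal(μ,σ) is μ + z_p·σ, with z_{0.1} = -1.282 and z_{0.75} = 0.6745.
Eliminate σ: μ = (z₂·x₁ − z₁·x₂)/(z₂ − z₁) = (0.6745·-0.67 − (-1.282)·4.4)/1.956 = 2.65.
Then σ = (x₂ − x₁)/(z₂ − z₁) = (4.4 − -0.67)/1.956 = 2.59.
Precision τ = 1/σ² = 1/2.592² = 0.149.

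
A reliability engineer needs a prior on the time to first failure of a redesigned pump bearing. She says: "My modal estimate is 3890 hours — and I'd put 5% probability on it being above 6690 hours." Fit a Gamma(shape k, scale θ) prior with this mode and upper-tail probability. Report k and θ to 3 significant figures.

k ≈ 10.5, θ ≈ 410

Gamma(k,θ) with k>1 has mode (k−1)θ, so θ = 3890/(k−1).
Need P(X < 6690) = 0.95 with θ tied to k this way. Start at k = 2, θ = 3890: P(X<6690) ≈ 0.513.
Too low — raise k to concentrate. Iterating converges to k ≈ 10.5.
Then θ = 3890/(10.5−1) ≈ 410.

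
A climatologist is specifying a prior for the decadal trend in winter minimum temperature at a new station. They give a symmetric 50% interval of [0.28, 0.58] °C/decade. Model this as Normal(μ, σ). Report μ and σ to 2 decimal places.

A symmetric 50% interval runs μ ± z·σ with z = 0.6745.
Half-width = 0.15, so σ = 0.15/0.6745 = 0.22.
μ is the interval midpoint, 0.43.

μ = 0.43, σ = 0.22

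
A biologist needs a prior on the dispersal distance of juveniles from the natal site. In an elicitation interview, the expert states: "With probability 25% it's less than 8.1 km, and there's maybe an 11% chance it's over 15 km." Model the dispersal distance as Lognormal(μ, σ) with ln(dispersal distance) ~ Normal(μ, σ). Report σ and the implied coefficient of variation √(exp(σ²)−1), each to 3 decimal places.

σ ≈ 0.324, CV ≈ 0.333

If T ~ Lognormal(μ,σ) then ln T ~ Normal(μ,σ), so the p-quantile of ln T is μ + z_p·σ.
ln(8.1) = 2.092 and ln(15) = 2.708; z_{0.25} = -0.6745, z_{0.89} = 1.227.
σ = (2.708 − 2.092)/(1.227 − (-0.6745)) = 0.324.
μ = 2.092 − (-0.6745)·0.324 = 2.310.
CV = √(exp(σ²)−1) = √(exp(0.1051)−1) = 0.333.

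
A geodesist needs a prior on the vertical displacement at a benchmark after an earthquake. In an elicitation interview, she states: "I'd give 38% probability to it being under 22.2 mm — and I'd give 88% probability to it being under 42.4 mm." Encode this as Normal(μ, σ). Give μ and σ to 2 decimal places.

μ = 26.37, σ = 13.64

For Normal(μ,σ), the p-quantile is μ + z_p·σ. Here z_{0.38} = -0.3055, z_{0.88} = 1.175.
So 22.2 = μ − 0.3055σ and 42.4 = μ + 1.175σ.
Subtracting: σ = (42.4 − 22.2)/(1.175 − (-0.3055)) = 13.64.
Then μ = 22.2 − (-0.3055)·13.64 = 26.37.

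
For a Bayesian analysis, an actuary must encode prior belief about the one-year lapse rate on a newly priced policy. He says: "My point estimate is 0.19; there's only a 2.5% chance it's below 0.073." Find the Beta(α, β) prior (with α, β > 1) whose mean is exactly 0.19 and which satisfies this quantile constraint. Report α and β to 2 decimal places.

α ≈ 5.66, β ≈ 24.13

With mean 0.19 fixed, write α = 0.19s, β = 0.81s where s = α+β.
Need P(θ < 0.073) = 0.025 under Beta(0.19s, 0.81s). Normal approximation: (q−m)/√(m(1−m)/s) ≈ z_{0.025} = -1.96, so s ≈ 0.19·0.81·(-1.96)²/(0.073−0.19)² = 43.2.
At s = 43.2: P(θ<0.073) ≈ 0.008. Adjusting to match 0.025 gives s ≈ 29.79.
So α = 0.19·29.79 ≈ 5.66, β = 0.81·29.79 ≈ 24.13.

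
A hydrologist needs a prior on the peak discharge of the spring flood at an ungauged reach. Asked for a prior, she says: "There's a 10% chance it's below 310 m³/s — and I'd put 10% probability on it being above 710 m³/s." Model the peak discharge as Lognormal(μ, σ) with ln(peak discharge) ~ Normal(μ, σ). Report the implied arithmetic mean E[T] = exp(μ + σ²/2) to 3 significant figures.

If T ~ Lognormal(μ,σ) then ln T ~ Normal(μ,σ), so the p-quantile of ln T is μ + z_p·σ.
ln(310) = 5.737 and ln(710) = 6.565; z_{0.1} = -1.282, z_{0.9} = 1.282.
σ = (6.565 − 5.737)/(1.282 − (-1.282)) = 0.323.
μ = 5.737 − (-1.282)·0.323 = 6.151.
E[T] = exp(μ + σ²/2) = exp(6.151 + 0.0523) = 494 m³/s.

E[T] ≈ 494 m³/s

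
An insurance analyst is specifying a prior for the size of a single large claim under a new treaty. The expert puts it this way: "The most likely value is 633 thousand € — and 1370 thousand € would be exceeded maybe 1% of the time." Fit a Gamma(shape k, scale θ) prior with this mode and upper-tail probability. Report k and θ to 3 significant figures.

Gamma(k,θ) with k>1 has mode (k−1)θ, so θ = 633/(k−1).
Need P(X < 1370) = 0.99 with θ tied to k this way. Start at k = 2, θ = 633: P(X<1370) ≈ 0.637.
Too low — raise k to concentrate. Iterating converges to k ≈ 9.11.
Then θ = 633/(9.11−1) ≈ 78.

k ≈ 9.11, θ ≈ 78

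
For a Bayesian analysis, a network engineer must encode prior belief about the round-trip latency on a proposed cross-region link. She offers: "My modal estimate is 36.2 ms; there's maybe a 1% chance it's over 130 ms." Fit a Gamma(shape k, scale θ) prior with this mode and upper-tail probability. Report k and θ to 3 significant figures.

k ≈ 3.63, θ ≈ 13.8

Gamma(k,θ) with k>1 has mode (k−1)θ, so θ = 36.2/(k−1).
Need P(X < 130) = 0.99 with θ tied to k this way. Start at k = 2, θ = 36.2: P(X<130) ≈ 0.873.
Too low — raise k to concentrate. Iterating converges to k ≈ 3.63.
Then θ = 36.2/(3.63−1) ≈ 13.8.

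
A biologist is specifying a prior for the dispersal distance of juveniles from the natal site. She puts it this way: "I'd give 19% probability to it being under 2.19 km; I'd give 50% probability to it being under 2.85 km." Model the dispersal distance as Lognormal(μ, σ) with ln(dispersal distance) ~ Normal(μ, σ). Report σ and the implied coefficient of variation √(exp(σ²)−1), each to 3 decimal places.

σ ≈ 0.300, CV ≈ 0.307

If T ~ Lognormal(μ,σ) then ln T ~ Normal(μ,σ), so the p-quantile of ln T is μ + z_p·σ.
ln(2.19) = 0.7839 and ln(2.85) = 1.047; z_{0.19} = -0.8779, z_{0.5} = 0.
σ = (1.047 − 0.7839)/(0 − (-0.8779)) = 0.300.
μ = 0.7839 − (-0.8779)·0.300 = 1.047.
CV = √(exp(σ²)−1) = √(exp(0.0900)−1) = 0.307.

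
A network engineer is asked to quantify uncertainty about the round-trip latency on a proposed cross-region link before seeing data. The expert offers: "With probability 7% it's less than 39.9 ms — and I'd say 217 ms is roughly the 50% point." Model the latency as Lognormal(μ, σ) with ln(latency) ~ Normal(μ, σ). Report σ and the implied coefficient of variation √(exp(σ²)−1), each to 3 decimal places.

If T ~ Lognormal(μ,σ) then ln T ~ Normal(μ,σ), so the p-quantile of ln T is μ + z_p·σ.
ln(39.9) = 3.686 and ln(217) = 5.38; z_{0.07} = -1.476, z_{0.5} = 0.
σ = (5.38 − 3.686)/(0 − (-1.476)) = 1.148.
μ = 3.686 − (-1.476)·1.148 = 5.380.
CV = √(exp(σ²)−1) = √(exp(1.3168)−1) = 1.653.

σ ≈ 1.148, CV ≈ 1.653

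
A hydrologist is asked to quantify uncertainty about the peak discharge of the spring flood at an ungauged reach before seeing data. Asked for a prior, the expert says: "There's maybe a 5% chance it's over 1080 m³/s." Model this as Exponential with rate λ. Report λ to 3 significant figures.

P(T > 1080.0) = e^(−λ·1080.0) = 0.05, so λ = −ln(0.05)/1080.0 = 0.00277.

λ ≈ 0.00277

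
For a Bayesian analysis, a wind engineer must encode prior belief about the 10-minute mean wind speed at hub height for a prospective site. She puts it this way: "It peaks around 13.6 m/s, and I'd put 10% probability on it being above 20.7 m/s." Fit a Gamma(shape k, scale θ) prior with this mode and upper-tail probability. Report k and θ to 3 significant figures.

k ≈ 11.6, θ ≈ 1.29

Gamma(k,θ) with k>1 has mode (k−1)θ, so θ = 13.6/(k−1).
Need P(X < 20.7) = 0.9 with θ tied to k this way. Start at k = 2, θ = 13.6: P(X<20.7) ≈ 0.450.
Too low — raise k to concentrate. Iterating converges to k ≈ 11.6.
Then θ = 13.6/(11.6−1) ≈ 1.29.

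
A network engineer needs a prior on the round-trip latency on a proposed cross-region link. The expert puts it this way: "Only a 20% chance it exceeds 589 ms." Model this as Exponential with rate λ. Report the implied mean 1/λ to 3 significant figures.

P(T > 589.0) = e^(−λ·589.0) = 0.2, so λ = −ln(0.2)/589.0 = 0.00273.
Mean = 1/λ = 366 ms.

mean ≈ 366 ms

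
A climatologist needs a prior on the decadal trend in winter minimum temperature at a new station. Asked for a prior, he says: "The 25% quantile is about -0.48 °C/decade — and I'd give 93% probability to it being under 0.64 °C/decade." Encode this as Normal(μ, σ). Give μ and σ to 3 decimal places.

For Normal(μ,σ), the p-quantile is μ + z_p·σ. Here z_{0.25} = -0.6745, z_{0.93} = 1.476.
So -0.48 = μ − 0.6745σ and 0.64 = μ + 1.476σ.
Subtracting: σ = (0.64 − -0.48)/(1.476 − (-0.6745)) = 0.521.
Then μ = -0.48 − (-0.6745)·0.521 = -0.129.

μ = -0.129, σ = 0.521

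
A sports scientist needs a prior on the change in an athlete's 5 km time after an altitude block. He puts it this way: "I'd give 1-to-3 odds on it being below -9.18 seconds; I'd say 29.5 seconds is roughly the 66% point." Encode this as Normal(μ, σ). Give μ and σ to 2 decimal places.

The p-quantile of Normal(μ,σ) is μ + z_p·σ, with z_{0.25} = -0.6745 and z_{0.66} = 0.4125.
Eliminate σ: μ = (z₂·x₁ − z₁·x₂)/(z₂ − z₁) = (0.4125·-9.18 − (-0.6745)·29.5)/1.087 = 14.82.
Then σ = (x₂ − x₁)/(z₂ − z₁) = (29.5 − -9.18)/1.087 = 35.59.

μ = 14.82, σ = 35.59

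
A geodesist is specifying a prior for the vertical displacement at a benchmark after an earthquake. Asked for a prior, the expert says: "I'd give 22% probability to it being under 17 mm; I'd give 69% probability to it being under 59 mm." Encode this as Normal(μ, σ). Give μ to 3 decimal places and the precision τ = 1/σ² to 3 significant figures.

For Normal(μ,σ), the p-quantile is μ + z_p·σ. Here z_{0.22} = -0.7722, z_{0.69} = 0.4959.
So 17 = μ − 0.7722σ and 59 = μ + 0.4959σ.
Subtracting: σ = (59 − 17)/(0.4959 − (-0.7722)) = 33.122.
Then μ = 17 − (-0.7722)·33.122 = 42.576.
Precision τ = 1/σ² = 1/33.12² = 0.000912.

μ = 42.576, τ = 0.000912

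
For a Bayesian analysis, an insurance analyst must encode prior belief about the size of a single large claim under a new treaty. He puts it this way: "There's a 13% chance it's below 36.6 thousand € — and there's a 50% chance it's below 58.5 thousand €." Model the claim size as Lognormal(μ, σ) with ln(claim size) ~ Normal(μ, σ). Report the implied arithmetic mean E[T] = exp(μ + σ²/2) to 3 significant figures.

If T ~ Lognormal(μ,σ) then ln T ~ Normal(μ,σ), so the p-quantile of ln T is μ + z_p·σ.
ln(36.6) = 3.6 and ln(58.5) = 4.069; z_{0.13} = -1.126, z_{0.5} = 0.
σ = (4.069 − 3.6)/(0 − (-1.126)) = 0.416.
μ = 3.6 − (-1.126)·0.416 = 4.069.
E[T] = exp(μ + σ²/2) = exp(4.069 + 0.0867) = 63.8 thousand €.

E[T] ≈ 63.8 thousand €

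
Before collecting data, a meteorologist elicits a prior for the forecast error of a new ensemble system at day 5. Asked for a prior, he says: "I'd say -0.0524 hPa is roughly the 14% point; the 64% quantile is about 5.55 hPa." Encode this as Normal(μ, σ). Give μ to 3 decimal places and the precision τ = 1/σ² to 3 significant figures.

For Normal(μ,σ), the p-quantile is μ + z_p·σ. Here z_{0.14} = -1.08, z_{0.64} = 0.3585.
So -0.0524 = μ − 1.08σ and 5.55 = μ + 0.3585σ.
Subtracting: σ = (5.55 − -0.0524)/(0.3585 − (-1.08)) = 3.894.
Then μ = -0.0524 − (-1.08)·3.894 = 4.154.
Precision τ = 1/σ² = 1/3.894² = 0.066.

μ = 4.154, τ = 0.066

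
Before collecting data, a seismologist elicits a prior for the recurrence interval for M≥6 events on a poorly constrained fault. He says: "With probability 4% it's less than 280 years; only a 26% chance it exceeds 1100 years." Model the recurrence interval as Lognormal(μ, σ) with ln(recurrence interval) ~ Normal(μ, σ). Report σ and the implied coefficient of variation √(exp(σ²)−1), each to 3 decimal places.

If T ~ Lognormal(μ,σ) then ln T ~ Normal(μ,σ), so the p-quantile of ln T is μ + z_p·σ.
ln(280) = 5.635 and ln(1100) = 7.003; z_{0.04} = -1.751, z_{0.74} = 0.6433.
σ = (7.003 − 5.635)/(0.6433 − (-1.751)) = 0.572.
μ = 5.635 − (-1.751)·0.572 = 6.635.
CV = √(exp(σ²)−1) = √(exp(0.3267)−1) = 0.622.

σ ≈ 0.572, CV ≈ 0.622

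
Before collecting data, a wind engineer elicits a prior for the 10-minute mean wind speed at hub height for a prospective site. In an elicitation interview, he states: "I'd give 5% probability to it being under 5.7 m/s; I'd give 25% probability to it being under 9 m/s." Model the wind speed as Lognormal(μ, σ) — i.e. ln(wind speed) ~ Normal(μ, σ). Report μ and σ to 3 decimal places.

If T ~ Lognormal(μ,σ) then ln T ~ Normal(μ,σ), so the p-quantile of ln T is μ + z_p·σ.
ln(5.7) = 1.74 and ln(9) = 2.197; z_{0.05} = -1.645, z_{0.25} = -0.6745.
σ = (2.197 − 1.74)/(-0.6745 − (-1.645)) = 0.471.
μ = 1.74 − (-1.645)·0.471 = 2.515.

μ ≈ 2.515, σ ≈ 0.471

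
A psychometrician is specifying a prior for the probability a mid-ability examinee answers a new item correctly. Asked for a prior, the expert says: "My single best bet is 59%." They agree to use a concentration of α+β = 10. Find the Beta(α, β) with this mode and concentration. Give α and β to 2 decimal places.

α = 5.72, β = 4.28

For α,β > 1 the Beta mode is (α−1)/(α+β−2). With α+β = 10, the mode is (α−1)/8.
Set (α−1)/8 = 0.59 → α = 1 + 0.59·8 = 5.72.
β = 10 − α = 4.28.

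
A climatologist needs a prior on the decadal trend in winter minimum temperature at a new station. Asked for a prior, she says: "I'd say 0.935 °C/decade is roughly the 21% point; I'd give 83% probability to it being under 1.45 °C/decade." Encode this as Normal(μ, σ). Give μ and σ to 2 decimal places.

μ = 1.17, σ = 0.29

The p-quantile of Normal(μ,σ) is μ + z_p·σ, with z_{0.21} = -0.8064 and z_{0.83} = 0.9542.
Eliminate σ: μ = (z₂·x₁ − z₁·x₂)/(z₂ − z₁) = (0.9542·0.935 − (-0.8064)·1.45)/1.761 = 1.17.
Then σ = (x₂ − x₁)/(z₂ − z₁) = (1.45 − 0.935)/1.761 = 0.29.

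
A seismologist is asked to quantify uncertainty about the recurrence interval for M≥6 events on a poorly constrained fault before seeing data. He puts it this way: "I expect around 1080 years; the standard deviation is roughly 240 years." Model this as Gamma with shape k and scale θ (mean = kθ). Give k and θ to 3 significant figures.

For Gamma(k, scale θ): mean = kθ, variance = kθ², so CV = 1/√k.
CV = SD/mean = 240/1080 = 0.2222, hence k = 1/CV² = 20.2.
Then θ = mean/k = 1080/20.2 = 53.3.

k ≈ 20.2, θ ≈ 53.3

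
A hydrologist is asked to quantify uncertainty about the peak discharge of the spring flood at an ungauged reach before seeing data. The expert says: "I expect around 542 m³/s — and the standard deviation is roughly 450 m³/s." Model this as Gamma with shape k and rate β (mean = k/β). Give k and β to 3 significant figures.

k ≈ 1.45, β ≈ 0.00268

For Gamma(k, rate β): mean = k/β, variance = k/β², so CV = 1/√k.
CV = SD/mean = 450/542 = 0.8303, hence k = 1/CV² = 1.45.
Then β = k/mean = 1.45/542 = 0.00268.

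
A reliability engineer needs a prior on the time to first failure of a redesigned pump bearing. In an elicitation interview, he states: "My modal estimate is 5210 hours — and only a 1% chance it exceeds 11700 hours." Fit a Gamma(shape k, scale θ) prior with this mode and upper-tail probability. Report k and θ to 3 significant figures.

k ≈ 8.34, θ ≈ 710

Gamma(k,θ) with k>1 has mode (k−1)θ, so θ = 5210/(k−1).
Need P(X < 11700) = 0.99 with θ tied to k this way. Start at k = 2, θ = 5210: P(X<11700) ≈ 0.656.
Too low — raise k to concentrate. Iterating converges to k ≈ 8.34.
Then θ = 5210/(8.34−1) ≈ 710.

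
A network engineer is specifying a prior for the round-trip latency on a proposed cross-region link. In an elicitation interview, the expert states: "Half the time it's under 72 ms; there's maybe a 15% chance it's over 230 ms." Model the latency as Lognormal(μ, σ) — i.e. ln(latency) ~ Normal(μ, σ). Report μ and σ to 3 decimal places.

μ ≈ 4.277, σ ≈ 1.121

If T ~ Lognormal(μ,σ) then ln T ~ Normal(μ,σ), so the p-quantile of ln T is μ + z_p·σ.
ln(72) = 4.277 and ln(230) = 5.438; z_{0.5} = 0, z_{0.85} = 1.036.
σ = (5.438 − 4.277)/(1.036 − (0)) = 1.121.
μ = 4.277 − (0)·1.121 = 4.277.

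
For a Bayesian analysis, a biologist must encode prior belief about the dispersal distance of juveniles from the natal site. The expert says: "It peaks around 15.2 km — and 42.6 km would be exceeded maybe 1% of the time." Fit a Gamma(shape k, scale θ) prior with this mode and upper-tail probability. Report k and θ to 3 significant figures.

k ≈ 5.31, θ ≈ 3.53

Gamma(k,θ) with k>1 has mode (k−1)θ, so θ = 15.2/(k−1).
Need P(X < 42.6) = 0.99 with θ tied to k this way. Start at k = 2, θ = 15.2: P(X<42.6) ≈ 0.769.
Too low — raise k to concentrate. Iterating converges to k ≈ 5.31.
Then θ = 15.2/(5.31−1) ≈ 3.53.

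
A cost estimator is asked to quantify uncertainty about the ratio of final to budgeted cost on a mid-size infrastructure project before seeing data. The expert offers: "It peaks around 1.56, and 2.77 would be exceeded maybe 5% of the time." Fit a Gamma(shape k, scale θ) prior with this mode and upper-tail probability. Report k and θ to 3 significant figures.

Gamma(k,θ) with k>1 has mode (k−1)θ, so θ = 1.56/(k−1).
Need P(X < 2.77) = 0.95 with θ tied to k this way. Start at k = 2, θ = 1.56: P(X<2.77) ≈ 0.530.
Too low — raise k to concentrate. Iterating converges to k ≈ 9.46.
Then θ = 1.56/(9.46−1) ≈ 0.184.

k ≈ 9.46, θ ≈ 0.184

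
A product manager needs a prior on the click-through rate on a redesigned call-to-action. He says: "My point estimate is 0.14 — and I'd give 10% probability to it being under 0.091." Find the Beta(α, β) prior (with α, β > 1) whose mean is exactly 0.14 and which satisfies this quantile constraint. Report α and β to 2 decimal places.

With mean 0.14 fixed, write α = 0.14s, β = 0.86s where s = α+β.
Need P(θ < 0.091) = 0.1 under Beta(0.14s, 0.86s). Normal approximation: (q−m)/√(m(1−m)/s) ≈ z_{0.1} = -1.28, so s ≈ 0.14·0.86·(-1.28)²/(0.091−0.14)² = 82.4.
At s = 82.4: P(θ<0.091) ≈ 0.087. Adjusting to match 0.1 gives s ≈ 74.03.
So α = 0.14·74.03 ≈ 10.36, β = 0.86·74.03 ≈ 63.67.

α ≈ 10.36, β ≈ 63.67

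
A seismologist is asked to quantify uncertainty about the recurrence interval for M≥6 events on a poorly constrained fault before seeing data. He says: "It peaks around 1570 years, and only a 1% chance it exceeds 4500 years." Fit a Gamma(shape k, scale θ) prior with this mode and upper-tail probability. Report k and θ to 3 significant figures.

k ≈ 5.1, θ ≈ 383

Gamma(k,θ) with k>1 has mode (k−1)θ, so θ = 1570/(k−1).
Need P(X < 4500) = 0.99 with θ tied to k this way. Start at k = 2, θ = 1570: P(X<4500) ≈ 0.780.
Too low — raise k to concentrate. Iterating converges to k ≈ 5.1.
Then θ = 1570/(5.1−1) ≈ 383.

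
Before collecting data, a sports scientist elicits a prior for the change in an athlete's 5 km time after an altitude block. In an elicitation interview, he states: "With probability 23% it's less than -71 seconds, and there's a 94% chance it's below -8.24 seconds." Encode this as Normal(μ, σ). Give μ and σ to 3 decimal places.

For Normal(μ,σ), the p-quantile is μ + z_p·σ. Here z_{0.23} = -0.7388, z_{0.94} = 1.555.
So -71 = μ − 0.7388σ and -8.24 = μ + 1.555σ.
Subtracting: σ = (-8.24 − -71)/(1.555 − (-0.7388)) = 27.363.
Then μ = -71 − (-0.7388)·27.363 = -50.783.

μ = -50.783, σ = 27.363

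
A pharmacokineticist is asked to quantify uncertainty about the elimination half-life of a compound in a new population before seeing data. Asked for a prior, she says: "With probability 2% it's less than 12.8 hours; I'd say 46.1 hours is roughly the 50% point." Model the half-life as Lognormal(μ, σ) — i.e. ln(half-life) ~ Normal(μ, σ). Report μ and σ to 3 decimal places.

If T ~ Lognormal(μ,σ) then ln T ~ Normal(μ,σ), so the p-quantile of ln T is μ + z_p·σ.
ln(12.8) = 2.549 and ln(46.1) = 3.831; z_{0.02} = -2.054, z_{0.5} = 0.
σ = (3.831 − 2.549)/(0 − (-2.054)) = 0.624.
μ = 2.549 − (-2.054)·0.624 = 3.831.

μ ≈ 3.831, σ ≈ 0.624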